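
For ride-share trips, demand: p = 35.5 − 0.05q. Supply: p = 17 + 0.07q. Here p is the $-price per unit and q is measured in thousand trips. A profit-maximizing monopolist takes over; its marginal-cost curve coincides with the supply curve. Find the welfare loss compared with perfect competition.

Competitive equilibrium: 35.5 − 0.05q = 17 + 0.07q → q* = 154.1667, p* = 27.7917.
Marginal revenue: MR = 35.5 − 0.1q. Set MR = MC: 35.5 − 0.1q = 17 + 0.07q → q_m = 108.8235.
Price p_m = 35.5 − 0.05·108.8235 = 30.0588; MC(q_m) = 17 + 0.07·108.8235 = 24.6176.
Competitive q* = 154.1667, so Δq = 45.3432; wedge = 30.0588 − 24.6176 = 5.4412.
Welfare loss = ½ × 45.3432 × 5.4412 = $123.36 thousand.

$123.36 thousand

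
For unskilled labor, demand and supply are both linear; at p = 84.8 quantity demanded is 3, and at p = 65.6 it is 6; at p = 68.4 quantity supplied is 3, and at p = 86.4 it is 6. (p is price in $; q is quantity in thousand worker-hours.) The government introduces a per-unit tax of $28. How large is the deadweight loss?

$31.61 thousand

Demand slope = (65.6 − 84.8)/(6 − 3) = −6.4, so p = 104 − 6.4q.
Supply slope = (86.4 − 68.4)/(6 − 3) = 6, so p = 50.4 + 6q.
Competitive equilibrium: 104 − 6.4q = 50.4 + 6q → q* = 4.3226, p* = 76.3355.
With the tax, the buyer price exceeds the seller price by 28: (104 − 6.4q) − (50.4 + 6q) = 28 → q' = 2.0645.
Δq = 4.3226 − 2.0645 = 2.2581; the wedge equals the tax, 28.
Welfare loss = ½ × 2.2581 × 28 = $31.61 thousand.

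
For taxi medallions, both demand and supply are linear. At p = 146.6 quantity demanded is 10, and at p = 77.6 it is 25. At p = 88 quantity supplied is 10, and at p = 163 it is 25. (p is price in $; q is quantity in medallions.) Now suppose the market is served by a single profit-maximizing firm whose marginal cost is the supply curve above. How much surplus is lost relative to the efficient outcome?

$130.63

Demand slope = (77.6 − 146.6)/(25 − 10) = −4.6, so p = 192.6 − 4.6q.
Supply slope = (163 − 88)/(25 − 10) = 5, so p = 38 + 5q.
Competitive equilibrium: 192.6 − 4.6q = 38 + 5q → q* = 16.10417, p* = 118.52083.
Marginal revenue: MR = 192.6 − 9.2q. Set MR = MC: 192.6 − 9.2q = 38 + 5q → q_m = 10.88732.
Price p_m = 192.6 − 4.6·10.88732 = 142.51833; MC(q_m) = 38 + 5·10.88732 = 92.4366.
Competitive q* = 16.10417, so Δq = 5.21685; wedge = 142.51833 − 92.4366 = 50.08173.
Deadweight loss = ½ × 5.21685 × 50.08173 = $130.63.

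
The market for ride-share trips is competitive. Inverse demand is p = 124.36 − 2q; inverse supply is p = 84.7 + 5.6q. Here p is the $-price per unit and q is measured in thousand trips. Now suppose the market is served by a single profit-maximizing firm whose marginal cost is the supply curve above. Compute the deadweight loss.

Competitive equilibrium: 124.36 − 2q = 84.7 + 5.6q → q* = 5.2184, p* = 113.9232.
Marginal revenue: MR = 124.36 − 4q. Set MR = MC: 124.36 − 4q = 84.7 + 5.6q → q_m = 4.1313.
Price p_m = 124.36 − 2·4.1313 = 116.0974; MC(q_m) = 84.7 + 5.6·4.1313 = 107.8353.
Competitive q* = 5.2184, so Δq = 1.0871; wedge = 116.0974 − 107.8353 = 8.2621.
DWL = ½ × 1.0871 × 8.2621 = $4.49 thousand.

$4.49 thousand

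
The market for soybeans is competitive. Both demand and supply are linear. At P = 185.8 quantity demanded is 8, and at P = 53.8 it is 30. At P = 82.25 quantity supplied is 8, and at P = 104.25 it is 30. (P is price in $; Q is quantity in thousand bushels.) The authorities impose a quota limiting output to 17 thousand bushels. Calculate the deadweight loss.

Demand slope = (53.8 − 185.8)/(30 − 8) = −6, so P = 233.8 − 6Q.
Supply slope = (104.25 − 82.25)/(30 − 8) = 1, so P = 74.25 + Q.
Competitive equilibrium: 233.8 − 6Q = 74.25 + Q → Q* = 22.7929, P* = 97.0429.
At Q = 17: demand price = 233.8 − 6·17 = 131.8; supply price = 74.25 + 1·17 = 91.25.
ΔQ = 22.7929 − 17 = 5.7929; wedge = 131.8 − 91.25 = 40.55.
The triangle = ½ × 5.7929 × 40.55 = $117.45 thousand.

$117.45 thousand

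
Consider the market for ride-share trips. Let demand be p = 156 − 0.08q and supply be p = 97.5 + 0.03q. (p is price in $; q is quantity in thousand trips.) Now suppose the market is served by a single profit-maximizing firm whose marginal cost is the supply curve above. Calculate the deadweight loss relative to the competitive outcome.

$2757.79 thousand

Competitive equilibrium: 156 − 0.08q = 97.5 + 0.03q → q* = 531.81818, p* = 113.45455.
Marginal revenue: MR = 156 − 0.16q. Set MR = MC: 156 − 0.16q = 97.5 + 0.03q → q_m = 307.89474.
Price p_m = 156 − 0.08·307.89474 = 131.36842; MC(q_m) = 97.5 + 0.03·307.89474 = 106.73684.
Competitive q* = 531.81818, so Δq = 223.92344; wedge = 131.36842 − 106.73684 = 24.63158.
The triangle = ½ × 223.92344 × 24.63158 = $2757.79 thousand.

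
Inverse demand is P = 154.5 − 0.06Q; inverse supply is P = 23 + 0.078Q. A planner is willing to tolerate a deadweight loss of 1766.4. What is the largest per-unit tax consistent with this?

22.08

Competitive equilibrium: 154.5 − 0.06Q = 23 + 0.078Q → Q* = 952.8986, P* = 97.3261.
A tax t gives ΔQ = t/0.138 and wedge t, so DWL = t²/0.276.
t²/0.276 = 1766.4 → t² = 487.5264 → t = 22.08.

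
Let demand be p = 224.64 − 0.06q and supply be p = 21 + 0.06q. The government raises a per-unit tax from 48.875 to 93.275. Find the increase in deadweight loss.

Competitive equilibrium: 224.64 − 0.06q = 21 + 0.06q → q* = 1697, p* = 122.82.
For a per-unit tax t: Δq = t/0.12, so DWL = ½·t·(t/0.12) = t²/0.24.
At t = 48.875: DWL = 9953.19. At t = 93.275: DWL = 36250.94.
Increase = 36250.94 − 9953.19 = 26297.75.

26297.75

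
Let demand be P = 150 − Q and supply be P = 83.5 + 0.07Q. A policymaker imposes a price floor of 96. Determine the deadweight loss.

35.53

Competitive equilibrium: 150 − Q = 83.5 + 0.07Q → Q* = 62.1495, P* = 87.8505.
At the floor P = 96, quantity demanded = (150 − 96)/1 = 54.
Sellers' marginal cost at Q' = 54: 83.5 + 0.07·54 = 87.28.
ΔQ = 62.1495 − 54 = 8.1495; wedge = 96 − 87.28 = 8.72.
The triangle = ½ × 8.1495 × 8.72 = 35.53.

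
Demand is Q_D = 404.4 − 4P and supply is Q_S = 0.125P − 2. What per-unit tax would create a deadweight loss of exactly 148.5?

49.5

In inverse form: demand P = 101.1 − 0.25Q, supply P = 16 + 8Q.
Competitive equilibrium: 101.1 − 0.25Q = 16 + 8Q → Q* = 10.3152, P* = 98.5212.
A tax t gives ΔQ = t/8.25 and wedge t, so DWL = t²/16.5.
t²/16.5 = 148.5 → t² = 2450.25 → t = 49.5.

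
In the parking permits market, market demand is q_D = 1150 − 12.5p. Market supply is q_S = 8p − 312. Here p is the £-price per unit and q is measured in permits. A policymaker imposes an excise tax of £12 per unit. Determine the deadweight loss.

£351.22

In inverse form: demand p = 92 − 0.08q, supply p = 39 + 0.125q.
Competitive equilibrium: 92 − 0.08q = 39 + 0.125q → q* = 258.5366, p* = 71.3171.
With the tax, the buyer price exceeds the seller price by 12: (92 − 0.08q) − (39 + 0.125q) = 12 → q' = 200.
Δq = 258.5366 − 200 = 58.5366; the wedge equals the tax, 12.
Deadweight loss = ½ × 58.5366 × 12 = £351.22.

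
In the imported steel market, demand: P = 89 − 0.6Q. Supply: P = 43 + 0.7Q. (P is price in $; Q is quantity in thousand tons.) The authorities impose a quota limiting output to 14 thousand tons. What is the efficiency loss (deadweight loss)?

$297.25 thousand

Competitive equilibrium: 89 − 0.6Q = 43 + 0.7Q → Q* = 35.3846, P* = 67.7692.
At Q = 14: demand price = 89 − 0.6·14 = 80.6; supply price = 43 + 0.7·14 = 52.8.
ΔQ = 35.3846 − 14 = 21.3846; wedge = 80.6 − 52.8 = 27.8.
Welfare loss = ½ × 21.3846 × 27.8 = $297.25 thousand.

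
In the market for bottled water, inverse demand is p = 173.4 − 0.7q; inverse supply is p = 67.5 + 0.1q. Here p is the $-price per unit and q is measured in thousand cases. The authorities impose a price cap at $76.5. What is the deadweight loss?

Competitive equilibrium: 173.4 − 0.7q = 67.5 + 0.1q → q* = 132.375, p* = 80.7375.
At the ceiling p = 76.5, quantity supplied = (76.5 − 67.5)/0.1 = 90.
Willingness to pay at q' = 90: 173.4 − 0.7·90 = 110.4.
Δq = 132.375 − 90 = 42.375; wedge = 110.4 − 76.5 = 33.9.
DWL = ½ × 42.375 × 33.9 = $718.26 thousand.

$718.26 thousand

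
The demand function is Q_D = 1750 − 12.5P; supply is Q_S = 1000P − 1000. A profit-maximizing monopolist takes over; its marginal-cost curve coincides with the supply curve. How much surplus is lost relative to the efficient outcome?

29447.12

In inverse form: demand P = 140 − 0.08Q, supply P = 1 + 0.001Q.
Competitive equilibrium: 140 − 0.08Q = 1 + 0.001Q → Q* = 1716.04938, P* = 2.71605.
Marginal revenue: MR = 140 − 0.16Q. Set MR = MC: 140 − 0.16Q = 1 + 0.001Q → Q_m = 863.35404.
Price P_m = 140 − 0.08·863.35404 = 70.93168; MC(Q_m) = 1 + 0.001·863.35404 = 1.86335.
Competitive Q* = 1716.04938, so ΔQ = 852.69534; wedge = 70.93168 − 1.86335 = 69.06833.
The triangle = ½ × 852.69534 × 69.06833 = 29447.12.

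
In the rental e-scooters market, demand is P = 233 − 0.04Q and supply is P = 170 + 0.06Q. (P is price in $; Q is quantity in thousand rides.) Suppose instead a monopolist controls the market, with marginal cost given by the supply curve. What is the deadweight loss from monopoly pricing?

$1620 thousand

Competitive equilibrium: 233 − 0.04Q = 170 + 0.06Q → Q* = 630, P* = 207.8.
Marginal revenue: MR = 233 − 0.08Q. Set MR = MC: 233 − 0.08Q = 170 + 0.06Q → Q_m = 450.
Price P_m = 233 − 0.04·450 = 215; MC(Q_m) = 170 + 0.06·450 = 197.
Competitive Q* = 630, so ΔQ = 180; wedge = 215 − 197 = 18.
Deadweight loss = ½ × 180 × 18 = $1620 thousand.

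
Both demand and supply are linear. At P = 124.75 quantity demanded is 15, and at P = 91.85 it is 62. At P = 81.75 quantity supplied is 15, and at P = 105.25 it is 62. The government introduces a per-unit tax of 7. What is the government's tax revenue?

Demand slope = (91.85 − 124.75)/(62 − 15) = −0.7, so P = 135.25 − 0.7Q.
Supply slope = (105.25 − 81.75)/(62 − 15) = 0.5, so P = 74.25 + 0.5Q.
Competitive equilibrium: 135.25 − 0.7Q = 74.25 + 0.5Q → Q* = 50.8333, P* = 99.6667.
With the tax, the buyer price exceeds the seller price by 7: (135.25 − 0.7Q) − (74.25 + 0.5Q) = 7 → Q' = 45.
Tax revenue = 7 × 45 = 315.

315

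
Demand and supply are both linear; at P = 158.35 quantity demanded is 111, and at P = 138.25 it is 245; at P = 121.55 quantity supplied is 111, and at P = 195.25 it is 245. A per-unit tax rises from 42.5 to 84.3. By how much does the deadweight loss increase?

3785.89

Demand slope = (138.25 − 158.35)/(245 − 111) = −0.15, so P = 175 − 0.15Q.
Supply slope = (195.25 − 121.55)/(245 − 111) = 0.55, so P = 60.5 + 0.55Q.
Competitive equilibrium: 175 − 0.15Q = 60.5 + 0.55Q → Q* = 163.5714, P* = 150.4643.
For a per-unit tax t: ΔQ = t/0.7, so DWL = ½·t·(t/0.7) = t²/1.4.
At t = 42.5: DWL = 1290.179. At t = 84.3: DWL = 5076.064.
Increase = 5076.064 − 1290.179 = 3785.89.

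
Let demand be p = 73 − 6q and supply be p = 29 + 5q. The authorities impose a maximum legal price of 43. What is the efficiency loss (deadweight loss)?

Competitive equilibrium: 73 − 6q = 29 + 5q → q* = 4, p* = 49.
At the ceiling p = 43, quantity supplied = (43 − 29)/5 = 2.8.
Willingness to pay at q' = 2.8: 73 − 6·2.8 = 56.2.
Δq = 4 − 2.8 = 1.2; wedge = 56.2 − 43 = 13.2.
The triangle = ½ × 1.2 × 13.2 = 7.92.

7.92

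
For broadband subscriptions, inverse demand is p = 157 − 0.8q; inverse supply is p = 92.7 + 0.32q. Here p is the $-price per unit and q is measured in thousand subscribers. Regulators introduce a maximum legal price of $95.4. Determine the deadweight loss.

$1343.09 thousand

Competitive equilibrium: 157 − 0.8q = 92.7 + 0.32q → q* = 57.4107, p* = 111.0714.
At the ceiling p = 95.4, quantity supplied = (95.4 − 92.7)/0.32 = 8.4375.
Willingness to pay at q' = 8.4375: 157 − 0.8·8.4375 = 150.25.
Δq = 57.4107 − 8.4375 = 48.9732; wedge = 150.25 − 95.4 = 54.85.
DWL = ½ × 48.9732 × 54.85 = $1343.09 thousand.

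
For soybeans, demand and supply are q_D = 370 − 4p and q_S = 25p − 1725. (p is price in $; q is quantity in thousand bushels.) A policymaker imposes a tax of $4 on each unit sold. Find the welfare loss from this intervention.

$27.59 thousand

In inverse form: demand p = 92.5 − 0.25q, supply p = 69 + 0.04q.
Competitive equilibrium: 92.5 − 0.25q = 69 + 0.04q → q* = 81.0345, p* = 72.2414.
With the tax, the buyer price exceeds the seller price by 4: (92.5 − 0.25q) − (69 + 0.04q) = 4 → q' = 67.2414.
Δq = 81.0345 − 67.2414 = 13.7931; the wedge equals the tax, 4.
Welfare loss = ½ × 13.7931 × 4 = $27.59 thousand.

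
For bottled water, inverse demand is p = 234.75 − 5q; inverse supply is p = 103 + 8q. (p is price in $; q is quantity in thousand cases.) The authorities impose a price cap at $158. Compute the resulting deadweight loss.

$69.06 thousand

Competitive equilibrium: 234.75 − 5q = 103 + 8q → q* = 10.1346, p* = 184.0769.
At the ceiling p = 158, quantity supplied = (158 − 103)/8 = 6.875.
Willingness to pay at q' = 6.875: 234.75 − 5·6.875 = 200.375.
Δq = 10.1346 − 6.875 = 3.2596; wedge = 200.375 − 158 = 42.375.
Welfare loss = ½ × 3.2596 × 42.375 = $69.06 thousand.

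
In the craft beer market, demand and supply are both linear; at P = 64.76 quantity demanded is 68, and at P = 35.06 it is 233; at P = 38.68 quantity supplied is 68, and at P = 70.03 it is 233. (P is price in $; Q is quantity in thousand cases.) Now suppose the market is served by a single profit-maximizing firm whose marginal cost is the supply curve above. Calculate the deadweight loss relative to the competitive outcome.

$380.02 thousand

Demand slope = (35.06 − 64.76)/(233 − 68) = −0.18, so P = 77 − 0.18Q.
Supply slope = (70.03 − 38.68)/(233 − 68) = 0.19, so P = 25.76 + 0.19Q.
Competitive equilibrium: 77 − 0.18Q = 25.76 + 0.19Q → Q* = 138.4865, P* = 52.0724.
Marginal revenue: MR = 77 − 0.36Q. Set MR = MC: 77 − 0.36Q = 25.76 + 0.19Q → Q_m = 93.1636.
Price P_m = 77 − 0.18·93.1636 = 60.2306; MC(Q_m) = 25.76 + 0.19·93.1636 = 43.4611.
Competitive Q* = 138.4865, so ΔQ = 45.3229; wedge = 60.2306 − 43.4611 = 16.7695.
Deadweight loss = ½ × 45.3229 × 16.7695 = $380.02 thousand.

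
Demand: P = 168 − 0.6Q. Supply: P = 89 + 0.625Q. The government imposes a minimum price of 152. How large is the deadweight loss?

876.24

Competitive equilibrium: 168 − 0.6Q = 89 + 0.625Q → Q* = 64.4898, P* = 129.30612.
At the floor P = 152, quantity demanded = (168 − 152)/0.6 = 26.66667.
Sellers' marginal cost at Q' = 26.66667: 89 + 0.625·26.66667 = 105.66667.
ΔQ = 64.4898 − 26.66667 = 37.82313; wedge = 152 − 105.66667 = 46.33333.
Welfare loss = ½ × 37.82313 × 46.33333 = 876.24.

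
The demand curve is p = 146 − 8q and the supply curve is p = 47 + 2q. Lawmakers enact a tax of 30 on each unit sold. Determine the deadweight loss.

45

Competitive equilibrium: 146 − 8q = 47 + 2q → q* = 9.9, p* = 66.8.
With the tax, the buyer price exceeds the seller price by 30: (146 − 8q) − (47 + 2q) = 30 → q' = 6.9.
Δq = 9.9 − 6.9 = 3; the wedge equals the tax, 30.
DWL = ½ × 3 × 30 = 45.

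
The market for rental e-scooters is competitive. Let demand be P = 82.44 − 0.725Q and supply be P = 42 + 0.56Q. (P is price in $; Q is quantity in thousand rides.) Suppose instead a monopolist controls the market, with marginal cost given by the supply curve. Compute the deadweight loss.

Competitive equilibrium: 82.44 − 0.725Q = 42 + 0.56Q → Q* = 31.4708, P* = 59.6237.
Marginal revenue: MR = 82.44 − 1.45Q. Set MR = MC: 82.44 − 1.45Q = 42 + 0.56Q → Q_m = 20.1194.
Price P_m = 82.44 − 0.725·20.1194 = 67.8534; MC(Q_m) = 42 + 0.56·20.1194 = 53.2669.
Competitive Q* = 31.4708, so ΔQ = 11.3514; wedge = 67.8534 − 53.2669 = 14.5865.
DWL = ½ × 11.3514 × 14.5865 = $82.79 thousand.

$82.79 thousand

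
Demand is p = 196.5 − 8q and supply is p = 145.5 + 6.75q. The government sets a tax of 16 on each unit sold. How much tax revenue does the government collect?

Competitive equilibrium: 196.5 − 8q = 145.5 + 6.75q → q* = 3.4576, p* = 168.839.
With the tax, the buyer price exceeds the seller price by 16: (196.5 − 8q) − (145.5 + 6.75q) = 16 → q' = 2.3729.
Tax revenue = 16 × 2.3729 = 37.97.

37.97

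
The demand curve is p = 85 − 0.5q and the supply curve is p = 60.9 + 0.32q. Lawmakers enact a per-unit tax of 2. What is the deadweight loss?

Competitive equilibrium: 85 − 0.5q = 60.9 + 0.32q → q* = 29.3902, p* = 70.3049.
With the tax, the buyer price exceeds the seller price by 2: (85 − 0.5q) − (60.9 + 0.32q) = 2 → q' = 26.9512.
Δq = 29.3902 − 26.9512 = 2.439; the wedge equals the tax, 2.
The triangle = ½ × 2.439 × 2 = 2.44.

2.44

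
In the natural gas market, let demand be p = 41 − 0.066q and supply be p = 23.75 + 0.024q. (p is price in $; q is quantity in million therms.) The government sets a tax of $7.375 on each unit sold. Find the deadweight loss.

Competitive equilibrium: 41 − 0.066q = 23.75 + 0.024q → q* = 191.6667, p* = 28.35.
With the tax, the buyer price exceeds the seller price by 7.375: (41 − 0.066q) − (23.75 + 0.024q) = 7.375 → q' = 109.7222.
Δq = 191.6667 − 109.7222 = 81.9445; the wedge equals the tax, 7.375.
Deadweight loss = ½ × 81.9445 × 7.375 = $302.17 million.

$302.17 million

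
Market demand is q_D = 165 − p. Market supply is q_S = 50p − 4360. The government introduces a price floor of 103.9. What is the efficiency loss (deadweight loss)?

117.44

In inverse form: demand p = 165 − q, supply p = 87.2 + 0.02q.
Competitive equilibrium: 165 − q = 87.2 + 0.02q → q* = 76.2745, p* = 88.7255.
At the floor p = 103.9, quantity demanded = (165 − 103.9)/1 = 61.1.
Sellers' marginal cost at q' = 61.1: 87.2 + 0.02·61.1 = 88.422.
Δq = 76.2745 − 61.1 = 15.1745; wedge = 103.9 − 88.422 = 15.478.
The triangle = ½ × 15.1745 × 15.478 = 117.44.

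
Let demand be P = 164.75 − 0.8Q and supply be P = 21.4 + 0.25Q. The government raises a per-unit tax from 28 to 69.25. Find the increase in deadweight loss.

1910.27

Competitive equilibrium: 164.75 − 0.8Q = 21.4 + 0.25Q → Q* = 136.5238, P* = 55.531.
For a per-unit tax t: ΔQ = t/1.05, so DWL = ½·t·(t/1.05) = t²/2.1.
At t = 28: DWL = 373.333. At t = 69.25: DWL = 2283.601.
Increase = 2283.601 − 373.333 = 1910.27.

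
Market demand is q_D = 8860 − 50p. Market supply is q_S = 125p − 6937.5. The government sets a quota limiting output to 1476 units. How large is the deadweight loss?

115351.04

In inverse form: demand p = 177.2 − 0.02q, supply p = 55.5 + 0.008q.
Competitive equilibrium: 177.2 − 0.02q = 55.5 + 0.008q → q* = 4346.4286, p* = 90.2714.
At q = 1476: demand price = 177.2 − 0.02·1476 = 147.68; supply price = 55.5 + 0.008·1476 = 67.308.
Δq = 4346.4286 − 1476 = 2870.4286; wedge = 147.68 − 67.308 = 80.372.
DWL = ½ × 2870.4286 × 80.372 = 115351.04.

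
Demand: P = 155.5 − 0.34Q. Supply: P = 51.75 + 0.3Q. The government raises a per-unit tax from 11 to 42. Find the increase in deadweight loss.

1283.59

Competitive equilibrium: 155.5 − 0.34Q = 51.75 + 0.3Q → Q* = 162.1094, P* = 100.3828.
For a per-unit tax t: ΔQ = t/0.64, so DWL = ½·t·(t/0.64) = t²/1.28.
At t = 11: DWL = 94.531. At t = 42: DWL = 1378.125.
Increase = 1378.125 − 94.531 = 1283.59.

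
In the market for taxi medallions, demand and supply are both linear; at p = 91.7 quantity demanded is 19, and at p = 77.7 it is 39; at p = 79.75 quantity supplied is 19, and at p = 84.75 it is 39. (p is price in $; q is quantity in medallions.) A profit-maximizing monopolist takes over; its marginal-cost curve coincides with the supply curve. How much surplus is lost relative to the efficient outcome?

$85.25

Demand slope = (77.7 − 91.7)/(39 − 19) = −0.7, so p = 105 − 0.7q.
Supply slope = (84.75 − 79.75)/(39 − 19) = 0.25, so p = 75 + 0.25q.
Competitive equilibrium: 105 − 0.7q = 75 + 0.25q → q* = 31.5789, p* = 82.8947.
Marginal revenue: MR = 105 − 1.4q. Set MR = MC: 105 − 1.4q = 75 + 0.25q → q_m = 18.1818.
Price p_m = 105 − 0.7·18.1818 = 92.2727; MC(q_m) = 75 + 0.25·18.1818 = 79.5455.
Competitive q* = 31.5789, so Δq = 13.3971; wedge = 92.2727 − 79.5455 = 12.7272.
DWL = ½ × 13.3971 × 12.7272 = $85.25.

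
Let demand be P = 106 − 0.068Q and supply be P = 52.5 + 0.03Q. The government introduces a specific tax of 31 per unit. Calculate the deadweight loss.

Competitive equilibrium: 106 − 0.068Q = 52.5 + 0.03Q → Q* = 545.9184, P* = 68.8776.
With the tax, the buyer price exceeds the seller price by 31: (106 − 0.068Q) − (52.5 + 0.03Q) = 31 → Q' = 229.5918.
ΔQ = 545.9184 − 229.5918 = 316.3266; the wedge equals the tax, 31.
Welfare loss = ½ × 316.3266 × 31 = 4903.06.

4903.06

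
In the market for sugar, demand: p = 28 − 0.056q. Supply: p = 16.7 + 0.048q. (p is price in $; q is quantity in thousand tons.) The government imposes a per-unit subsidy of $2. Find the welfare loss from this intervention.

Competitive equilibrium: 28 − 0.056q = 16.7 + 0.048q → q* = 108.6538, p* = 21.9154.
The subsidy lowers effective supply by 2: p = 14.7 + 0.048q.
New quantity: 28 − 0.056q = 14.7 + 0.048q → q' = 127.8846.
Overproduction Δq = 127.8846 − 108.6538 = 19.2308; wedge = subsidy = 2.
The triangle = ½ × 19.2308 × 2 = $19.23 thousand.

$19.23 thousand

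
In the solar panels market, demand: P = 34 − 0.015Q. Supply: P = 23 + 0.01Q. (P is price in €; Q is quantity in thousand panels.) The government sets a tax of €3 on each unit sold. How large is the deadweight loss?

Competitive equilibrium: 34 − 0.015Q = 23 + 0.01Q → Q* = 440, P* = 27.4.
With the tax, the buyer price exceeds the seller price by 3: (34 − 0.015Q) − (23 + 0.01Q) = 3 → Q' = 320.
ΔQ = 440 − 320 = 120; the wedge equals the tax, 3.
Deadweight loss = ½ × 120 × 3 = €180 thousand.

€180 thousand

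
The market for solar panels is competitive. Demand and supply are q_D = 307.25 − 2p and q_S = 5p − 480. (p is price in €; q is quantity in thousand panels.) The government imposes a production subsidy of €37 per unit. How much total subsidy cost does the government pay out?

€5001.61 thousand

In inverse form: demand p = 153.625 − 0.5q, supply p = 96 + 0.2q.
Competitive equilibrium: 153.625 − 0.5q = 96 + 0.2q → q* = 82.3214, p* = 112.4643.
The subsidy lowers effective supply by 37: p = 59 + 0.2q.
New quantity: 153.625 − 0.5q = 59 + 0.2q → q' = 135.1786.
Total subsidy cost = 37 × 135.1786 = €5001.61 thousand.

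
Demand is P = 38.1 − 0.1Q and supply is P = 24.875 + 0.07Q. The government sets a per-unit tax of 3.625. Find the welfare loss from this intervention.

Competitive equilibrium: 38.1 − 0.1Q = 24.875 + 0.07Q → Q* = 77.7941, P* = 30.3206.
With the tax, the buyer price exceeds the seller price by 3.625: (38.1 − 0.1Q) − (24.875 + 0.07Q) = 3.625 → Q' = 56.4706.
ΔQ = 77.7941 − 56.4706 = 21.3235; the wedge equals the tax, 3.625.
DWL = ½ × 21.3235 × 3.625 = 38.65.

38.65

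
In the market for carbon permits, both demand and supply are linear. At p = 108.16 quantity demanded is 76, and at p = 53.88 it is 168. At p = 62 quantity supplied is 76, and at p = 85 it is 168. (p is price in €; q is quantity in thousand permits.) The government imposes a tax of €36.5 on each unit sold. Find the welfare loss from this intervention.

Demand slope = (53.88 − 108.16)/(168 − 76) = −0.59, so p = 153 − 0.59q.
Supply slope = (85 − 62)/(168 − 76) = 0.25, so p = 43 + 0.25q.
Competitive equilibrium: 153 − 0.59q = 43 + 0.25q → q* = 130.9524, p* = 75.7381.
With the tax, the buyer price exceeds the seller price by 36.5: (153 − 0.59q) − (43 + 0.25q) = 36.5 → q' = 87.5.
Δq = 130.9524 − 87.5 = 43.4524; the wedge equals the tax, 36.5.
Welfare loss = ½ × 43.4524 × 36.5 = €793.01 thousand.

€793.01 thousand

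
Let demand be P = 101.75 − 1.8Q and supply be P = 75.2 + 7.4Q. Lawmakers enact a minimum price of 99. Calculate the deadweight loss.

8.48

Competitive equilibrium: 101.75 − 1.8Q = 75.2 + 7.4Q → Q* = 2.8859, P* = 96.5554.
At the floor P = 99, quantity demanded = (101.75 − 99)/1.8 = 1.5278.
Sellers' marginal cost at Q' = 1.5278: 75.2 + 7.4·1.5278 = 86.5057.
ΔQ = 2.8859 − 1.5278 = 1.3581; wedge = 99 − 86.5057 = 12.4943.
Welfare loss = ½ × 1.3581 × 12.4943 = 8.48.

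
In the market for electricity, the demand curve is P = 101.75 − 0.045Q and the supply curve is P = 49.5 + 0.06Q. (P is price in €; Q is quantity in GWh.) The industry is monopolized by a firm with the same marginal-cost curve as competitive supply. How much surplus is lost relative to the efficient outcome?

Competitive equilibrium: 101.75 − 0.045Q = 49.5 + 0.06Q → Q* = 497.619, P* = 79.3571.
Marginal revenue: MR = 101.75 − 0.09Q. Set MR = MC: 101.75 − 0.09Q = 49.5 + 0.06Q → Q_m = 348.3333.
Price P_m = 101.75 − 0.045·348.3333 = 86.075; MC(Q_m) = 49.5 + 0.06·348.3333 = 70.4.
Competitive Q* = 497.619, so ΔQ = 149.2857; wedge = 86.075 − 70.4 = 15.675.
Deadweight loss = ½ × 149.2857 × 15.675 = €1170.03.

€1170.03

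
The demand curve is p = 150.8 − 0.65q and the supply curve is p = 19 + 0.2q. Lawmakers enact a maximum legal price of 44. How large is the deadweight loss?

Competitive equilibrium: 150.8 − 0.65q = 19 + 0.2q → q* = 155.0588, p* = 50.0118.
At the ceiling p = 44, quantity supplied = (44 − 19)/0.2 = 125.
Willingness to pay at q' = 125: 150.8 − 0.65·125 = 69.55.
Δq = 155.0588 − 125 = 30.0588; wedge = 69.55 − 44 = 25.55.
DWL = ½ × 30.0588 × 25.55 = 384.

384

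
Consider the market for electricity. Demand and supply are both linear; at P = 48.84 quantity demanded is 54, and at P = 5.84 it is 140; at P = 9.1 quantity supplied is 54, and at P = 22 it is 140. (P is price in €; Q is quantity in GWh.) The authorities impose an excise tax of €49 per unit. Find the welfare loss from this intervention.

Demand slope = (5.84 − 48.84)/(140 − 54) = −0.5, so P = 75.84 − 0.5Q.
Supply slope = (22 − 9.1)/(140 − 54) = 0.15, so P = 1 + 0.15Q.
Competitive equilibrium: 75.84 − 0.5Q = 1 + 0.15Q → Q* = 115.13846, P* = 18.27077.
With the tax, the buyer price exceeds the seller price by 49: (75.84 − 0.5Q) − (1 + 0.15Q) = 49 → Q' = 39.75385.
ΔQ = 115.13846 − 39.75385 = 75.38461; the wedge equals the tax, 49.
Deadweight loss = ½ × 75.38461 × 49 = €1846.92.

€1846.92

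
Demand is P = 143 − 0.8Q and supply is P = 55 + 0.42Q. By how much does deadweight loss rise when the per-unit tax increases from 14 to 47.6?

Competitive equilibrium: 143 − 0.8Q = 55 + 0.42Q → Q* = 72.1311, P* = 85.2951.
For a per-unit tax t: ΔQ = t/1.22, so DWL = ½·t·(t/1.22) = t²/2.44.
At t = 14: DWL = 80.328. At t = 47.6: DWL = 928.59.
Increase = 928.59 − 80.328 = 848.26.

848.26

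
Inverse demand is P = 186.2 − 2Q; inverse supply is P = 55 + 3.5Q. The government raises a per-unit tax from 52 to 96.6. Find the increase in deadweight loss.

602.51

Competitive equilibrium: 186.2 − 2Q = 55 + 3.5Q → Q* = 23.8545, P* = 138.4909.
For a per-unit tax t: ΔQ = t/5.5, so DWL = ½·t·(t/5.5) = t²/11.
At t = 52: DWL = 245.818. At t = 96.6: DWL = 848.324.
Increase = 848.324 − 245.818 = 602.51.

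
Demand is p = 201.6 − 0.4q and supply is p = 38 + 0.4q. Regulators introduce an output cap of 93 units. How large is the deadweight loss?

Competitive equilibrium: 201.6 − 0.4q = 38 + 0.4q → q* = 204.5, p* = 119.8.
At q = 93: demand price = 201.6 − 0.4·93 = 164.4; supply price = 38 + 0.4·93 = 75.2.
Δq = 204.5 − 93 = 111.5; wedge = 164.4 − 75.2 = 89.2.
DWL = ½ × 111.5 × 89.2 = 4972.90.

4972.90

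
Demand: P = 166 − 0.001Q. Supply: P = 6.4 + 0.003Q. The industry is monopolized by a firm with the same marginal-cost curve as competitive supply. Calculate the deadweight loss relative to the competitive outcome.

127360.80

Competitive equilibrium: 166 − 0.001Q = 6.4 + 0.003Q → Q* = 39900, P* = 126.1.
Marginal revenue: MR = 166 − 0.002Q. Set MR = MC: 166 − 0.002Q = 6.4 + 0.003Q → Q_m = 31920.
Price P_m = 166 − 0.001·31920 = 134.08; MC(Q_m) = 6.4 + 0.003·31920 = 102.16.
Competitive Q* = 39900, so ΔQ = 7980; wedge = 134.08 − 102.16 = 31.92.
DWL = ½ × 7980 × 31.92 = 127360.80.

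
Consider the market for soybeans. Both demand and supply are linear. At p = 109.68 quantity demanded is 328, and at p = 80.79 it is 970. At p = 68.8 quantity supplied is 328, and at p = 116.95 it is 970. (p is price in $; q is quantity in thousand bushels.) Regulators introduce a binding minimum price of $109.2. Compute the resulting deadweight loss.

$6534 thousand

Demand slope = (80.79 − 109.68)/(970 − 328) = −0.045, so p = 124.44 − 0.045q.
Supply slope = (116.95 − 68.8)/(970 − 328) = 0.075, so p = 44.2 + 0.075q.
Competitive equilibrium: 124.44 − 0.045q = 44.2 + 0.075q → q* = 668.6667, p* = 94.35.
At the floor p = 109.2, quantity demanded = (124.44 − 109.2)/0.045 = 338.6667.
Sellers' marginal cost at q' = 338.6667: 44.2 + 0.075·338.6667 = 69.6.
Δq = 668.6667 − 338.6667 = 330; wedge = 109.2 − 69.6 = 39.6.
The triangle = ½ × 330 × 39.6 = $6534 thousand.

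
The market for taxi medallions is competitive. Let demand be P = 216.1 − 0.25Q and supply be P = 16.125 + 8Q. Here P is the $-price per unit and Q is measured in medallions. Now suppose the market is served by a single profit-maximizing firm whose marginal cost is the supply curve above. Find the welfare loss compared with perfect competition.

$2.10

Competitive equilibrium: 216.1 − 0.25Q = 16.125 + 8Q → Q* = 24.2394, P* = 210.0402.
Marginal revenue: MR = 216.1 − 0.5Q. Set MR = MC: 216.1 − 0.5Q = 16.125 + 8Q → Q_m = 23.5265.
Price P_m = 216.1 − 0.25·23.5265 = 210.2184; MC(Q_m) = 16.125 + 8·23.5265 = 204.337.
Competitive Q* = 24.2394, so ΔQ = 0.7129; wedge = 210.2184 − 204.337 = 5.8814.
DWL = ½ × 0.7129 × 5.8814 = $2.10.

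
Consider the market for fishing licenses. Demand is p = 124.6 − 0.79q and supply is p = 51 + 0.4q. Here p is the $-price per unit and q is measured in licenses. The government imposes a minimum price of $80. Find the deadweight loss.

$17.31

Competitive equilibrium: 124.6 − 0.79q = 51 + 0.4q → q* = 61.8487, p* = 75.7395.
At the floor p = 80, quantity demanded = (124.6 − 80)/0.79 = 56.4557.
Sellers' marginal cost at q' = 56.4557: 51 + 0.4·56.4557 = 73.5823.
Δq = 61.8487 − 56.4557 = 5.393; wedge = 80 − 73.5823 = 6.4177.
The triangle = ½ × 5.393 × 6.4177 = $17.31.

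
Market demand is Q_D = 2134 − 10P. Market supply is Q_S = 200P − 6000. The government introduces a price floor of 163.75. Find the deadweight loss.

82053.13

In inverse form: demand P = 213.4 − 0.1Q, supply P = 30 + 0.005Q.
Competitive equilibrium: 213.4 − 0.1Q = 30 + 0.005Q → Q* = 1746.6667, P* = 38.7333.
At the floor P = 163.75, quantity demanded = (213.4 − 163.75)/0.1 = 496.5.
Sellers' marginal cost at Q' = 496.5: 30 + 0.005·496.5 = 32.4825.
ΔQ = 1746.6667 − 496.5 = 1250.1667; wedge = 163.75 − 32.4825 = 131.2675.
DWL = ½ × 1250.1667 × 131.2675 = 82053.13.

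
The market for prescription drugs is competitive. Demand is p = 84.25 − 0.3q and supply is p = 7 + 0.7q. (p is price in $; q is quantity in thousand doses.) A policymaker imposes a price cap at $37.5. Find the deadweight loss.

Competitive equilibrium: 84.25 − 0.3q = 7 + 0.7q → q* = 77.25, p* = 61.075.
At the ceiling p = 37.5, quantity supplied = (37.5 − 7)/0.7 = 43.5714.
Willingness to pay at q' = 43.5714: 84.25 − 0.3·43.5714 = 71.1786.
Δq = 77.25 − 43.5714 = 33.6786; wedge = 71.1786 − 37.5 = 33.6786.
DWL = ½ × 33.6786 × 33.6786 = $567.12 thousand.

$567.12 thousand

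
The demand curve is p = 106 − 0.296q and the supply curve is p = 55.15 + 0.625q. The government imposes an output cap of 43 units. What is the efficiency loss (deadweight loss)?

68.67

Competitive equilibrium: 106 − 0.296q = 55.15 + 0.625q → q* = 55.2117, p* = 89.6573.
At q = 43: demand price = 106 − 0.296·43 = 93.272; supply price = 55.15 + 0.625·43 = 82.025.
Δq = 55.2117 − 43 = 12.2117; wedge = 93.272 − 82.025 = 11.247.
The triangle = ½ × 12.2117 × 11.247 = 68.67.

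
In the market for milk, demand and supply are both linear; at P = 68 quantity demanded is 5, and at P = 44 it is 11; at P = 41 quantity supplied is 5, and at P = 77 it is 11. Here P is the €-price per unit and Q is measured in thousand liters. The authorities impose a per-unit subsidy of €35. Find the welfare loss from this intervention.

Demand slope = (44 − 68)/(11 − 5) = −4, so P = 88 − 4Q.
Supply slope = (77 − 41)/(11 − 5) = 6, so P = 11 + 6Q.
Competitive equilibrium: 88 − 4Q = 11 + 6Q → Q* = 7.7, P* = 57.2.
The subsidy lowers effective supply by 35: P = 6Q − 24.
New quantity: 88 − 4Q = 6Q − 24 → Q' = 11.2.
Overproduction ΔQ = 11.2 − 7.7 = 3.5; wedge = subsidy = 35.
DWL = ½ × 3.5 × 35 = €61.25 thousand.

€61.25 thousand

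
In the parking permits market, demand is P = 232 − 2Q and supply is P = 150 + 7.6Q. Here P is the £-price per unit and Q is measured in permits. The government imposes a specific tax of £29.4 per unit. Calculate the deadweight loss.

£45.02

Competitive equilibrium: 232 − 2Q = 150 + 7.6Q → Q* = 8.5417, P* = 214.9167.
With the tax, the buyer price exceeds the seller price by 29.4: (232 − 2Q) − (150 + 7.6Q) = 29.4 → Q' = 5.4792.
ΔQ = 8.5417 − 5.4792 = 3.0625; the wedge equals the tax, 29.4.
Welfare loss = ½ × 3.0625 × 29.4 = £45.02.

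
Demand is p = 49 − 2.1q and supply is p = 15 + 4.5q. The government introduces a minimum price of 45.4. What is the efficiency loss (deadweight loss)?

Competitive equilibrium: 49 − 2.1q = 15 + 4.5q → q* = 5.1515, p* = 38.1818.
At the floor p = 45.4, quantity demanded = (49 − 45.4)/2.1 = 1.7143.
Sellers' marginal cost at q' = 1.7143: 15 + 4.5·1.7143 = 22.7144.
Δq = 5.1515 − 1.7143 = 3.4372; wedge = 45.4 − 22.7144 = 22.6856.
DWL = ½ × 3.4372 × 22.6856 = 38.99.

38.99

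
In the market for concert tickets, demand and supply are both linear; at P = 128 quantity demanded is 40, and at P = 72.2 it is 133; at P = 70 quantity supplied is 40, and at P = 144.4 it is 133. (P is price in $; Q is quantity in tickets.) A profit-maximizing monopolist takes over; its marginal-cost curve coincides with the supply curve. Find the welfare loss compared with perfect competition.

$417.73

Demand slope = (72.2 − 128)/(133 − 40) = −0.6, so P = 152 − 0.6Q.
Supply slope = (144.4 − 70)/(133 − 40) = 0.8, so P = 38 + 0.8Q.
Competitive equilibrium: 152 − 0.6Q = 38 + 0.8Q → Q* = 81.4286, P* = 103.1429.
Marginal revenue: MR = 152 − 1.2Q. Set MR = MC: 152 − 1.2Q = 38 + 0.8Q → Q_m = 57.
Price P_m = 152 − 0.6·57 = 117.8; MC(Q_m) = 38 + 0.8·57 = 83.6.
Competitive Q* = 81.4286, so ΔQ = 24.4286; wedge = 117.8 − 83.6 = 34.2.
Welfare loss = ½ × 24.4286 × 34.2 = $417.73.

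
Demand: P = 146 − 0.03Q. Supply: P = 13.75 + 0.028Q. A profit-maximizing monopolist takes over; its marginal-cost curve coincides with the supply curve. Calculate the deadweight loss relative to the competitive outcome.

17523.08

Competitive equilibrium: 146 − 0.03Q = 13.75 + 0.028Q → Q* = 2280.17241, P* = 77.59483.
Marginal revenue: MR = 146 − 0.06Q. Set MR = MC: 146 − 0.06Q = 13.75 + 0.028Q → Q_m = 1502.84091.
Price P_m = 146 − 0.03·1502.84091 = 100.91477; MC(Q_m) = 13.75 + 0.028·1502.84091 = 55.82955.
Competitive Q* = 2280.17241, so ΔQ = 777.3315; wedge = 100.91477 − 55.82955 = 45.08522.
Welfare loss = ½ × 777.3315 × 45.08522 = 17523.08.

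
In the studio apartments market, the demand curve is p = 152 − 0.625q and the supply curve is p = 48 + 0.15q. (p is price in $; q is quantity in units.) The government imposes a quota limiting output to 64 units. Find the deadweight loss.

Competitive equilibrium: 152 − 0.625q = 48 + 0.15q → q* = 134.1935, p* = 68.129.
At q = 64: demand price = 152 − 0.625·64 = 112; supply price = 48 + 0.15·64 = 57.6.
Δq = 134.1935 − 64 = 70.1935; wedge = 112 − 57.6 = 54.4.
Welfare loss = ½ × 70.1935 × 54.4 = $1909.26.

$1909.26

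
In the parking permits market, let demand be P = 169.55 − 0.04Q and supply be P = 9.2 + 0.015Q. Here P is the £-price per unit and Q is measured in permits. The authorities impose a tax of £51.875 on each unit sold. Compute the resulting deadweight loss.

£24463.78

Competitive equilibrium: 169.55 − 0.04Q = 9.2 + 0.015Q → Q* = 2915.4545, P* = 52.9318.
With the tax, the buyer price exceeds the seller price by 51.875: (169.55 − 0.04Q) − (9.2 + 0.015Q) = 51.875 → Q' = 1972.2727.
ΔQ = 2915.4545 − 1972.2727 = 943.1818; the wedge equals the tax, 51.875.
Deadweight loss = ½ × 943.1818 × 51.875 = £24463.78.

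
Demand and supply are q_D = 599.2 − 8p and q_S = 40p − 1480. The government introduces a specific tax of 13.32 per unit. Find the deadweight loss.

591.408

In inverse form: demand p = 74.9 − 0.125q, supply p = 37 + 0.025q.
Competitive equilibrium: 74.9 − 0.125q = 37 + 0.025q → q* = 252.6667, p* = 43.3167.
With the tax, the buyer price exceeds the seller price by 13.32: (74.9 − 0.125q) − (37 + 0.025q) = 13.32 → q' = 163.8667.
Δq = 252.6667 − 163.8667 = 88.8; the wedge equals the tax, 13.32.
Deadweight loss = ½ × 88.8 × 13.32 = 591.408.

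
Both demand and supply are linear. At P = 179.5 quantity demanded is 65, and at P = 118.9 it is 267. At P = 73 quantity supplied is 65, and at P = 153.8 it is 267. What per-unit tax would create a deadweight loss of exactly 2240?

56

Demand slope = (118.9 − 179.5)/(267 − 65) = −0.3, so P = 199 − 0.3Q.
Supply slope = (153.8 − 73)/(267 − 65) = 0.4, so P = 47 + 0.4Q.
Competitive equilibrium: 199 − 0.3Q = 47 + 0.4Q → Q* = 217.1429, P* = 133.8571.
A tax t gives ΔQ = t/0.7 and wedge t, so DWL = t²/1.4.
t²/1.4 = 2240 → t² = 3136 → t = 56.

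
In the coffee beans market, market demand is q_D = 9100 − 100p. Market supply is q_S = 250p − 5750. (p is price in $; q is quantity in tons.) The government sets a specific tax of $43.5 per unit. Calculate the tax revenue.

$76125

In inverse form: demand p = 91 − 0.01q, supply p = 23 + 0.004q.
Competitive equilibrium: 91 − 0.01q = 23 + 0.004q → q* = 4857.1429, p* = 42.4286.
With the tax, the buyer price exceeds the seller price by 43.5: (91 − 0.01q) − (23 + 0.004q) = 43.5 → q' = 1750.
Tax revenue = 43.5 × 1750 = $76125.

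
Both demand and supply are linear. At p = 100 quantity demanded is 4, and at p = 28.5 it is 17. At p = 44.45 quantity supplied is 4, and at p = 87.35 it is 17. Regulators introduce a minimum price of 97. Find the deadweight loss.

Demand slope = (28.5 − 100)/(17 − 4) = −5.5, so p = 122 − 5.5q.
Supply slope = (87.35 − 44.45)/(17 − 4) = 3.3, so p = 31.25 + 3.3q.
Competitive equilibrium: 122 − 5.5q = 31.25 + 3.3q → q* = 10.3125, p* = 65.2813.
At the floor p = 97, quantity demanded = (122 − 97)/5.5 = 4.5455.
Sellers' marginal cost at q' = 4.5455: 31.25 + 3.3·4.5455 = 46.2502.
Δq = 10.3125 − 4.5455 = 5.767; wedge = 97 − 46.2502 = 50.7498.
The triangle = ½ × 5.767 × 50.7498 = 146.34.

146.34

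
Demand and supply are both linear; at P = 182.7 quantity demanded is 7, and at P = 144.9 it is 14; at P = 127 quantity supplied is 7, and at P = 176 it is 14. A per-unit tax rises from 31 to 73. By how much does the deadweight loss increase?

Demand slope = (144.9 − 182.7)/(14 − 7) = −5.4, so P = 220.5 − 5.4Q.
Supply slope = (176 − 127)/(14 − 7) = 7, so P = 78 + 7Q.
Competitive equilibrium: 220.5 − 5.4Q = 78 + 7Q → Q* = 11.4919, P* = 158.4435.
For a per-unit tax t: ΔQ = t/12.4, so DWL = ½·t·(t/12.4) = t²/24.8.
At t = 31: DWL = 38.75. At t = 73: DWL = 214.879.
Increase = 214.879 − 38.75 = 176.13.

176.13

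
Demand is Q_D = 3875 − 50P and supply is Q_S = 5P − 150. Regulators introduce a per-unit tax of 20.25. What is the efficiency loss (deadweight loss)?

931.96

In inverse form: demand P = 77.5 − 0.02Q, supply P = 30 + 0.2Q.
Competitive equilibrium: 77.5 − 0.02Q = 30 + 0.2Q → Q* = 215.9091, P* = 73.1818.
With the tax, the buyer price exceeds the seller price by 20.25: (77.5 − 0.02Q) − (30 + 0.2Q) = 20.25 → Q' = 123.8636.
ΔQ = 215.9091 − 123.8636 = 92.0455; the wedge equals the tax, 20.25.
The triangle = ½ × 92.0455 × 20.25 = 931.96.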